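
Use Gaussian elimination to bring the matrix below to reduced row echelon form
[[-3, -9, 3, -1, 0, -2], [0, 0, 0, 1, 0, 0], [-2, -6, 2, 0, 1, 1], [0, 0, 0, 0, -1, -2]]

ρ1 := -1/3·ρ1
  [  1   3  -1  1/3   0  2/3 ]
  [  0   0   0    1   0    0 ]
  [ -2  -6   2    0   1    1 ]
  [  0   0   0    0  -1   -2 ]
ρ3 := ρ3 + 2·ρ1
  [ 1  3  -1  1/3   0  2/3 ]
  [ 0  0   0    1   0    0 ]
  [ 0  0   0  2/3   1  7/3 ]
  [ 0  0   0    0  -1   -2 ]
ρ3 := ρ3 − 2/3·ρ2
  [ 1  3  -1  1/3   0  2/3 ]
  [ 0  0   0    1   0    0 ]
  [ 0  0   0    0   1  7/3 ]
  [ 0  0   0    0  -1   -2 ]
ρ4 := ρ4 + ρ3
  [ 1  3  -1  1/3  0  2/3 ]
  [ 0  0   0    1  0    0 ]
  [ 0  0   0    0  1  7/3 ]
  [ 0  0   0    0  0  1/3 ]
ρ4 := 3·ρ4
  [ 1  3  -1  1/3  0  2/3 ]
  [ 0  0   0    1  0    0 ]
  [ 0  0   0    0  1  7/3 ]
  [ 0  0   0    0  0    1 ]
ρ3 := ρ3 − 7/3·ρ4
  [ 1  3  -1  1/3  0  2/3 ]
  [ 0  0   0    1  0    0 ]
  [ 0  0   0    0  1    0 ]
  [ 0  0   0    0  0    1 ]
ρ1 := ρ1 − 2/3·ρ4
  [ 1  3  -1  1/3  0  0 ]
  [ 0  0   0    1  0  0 ]
  [ 0  0   0    0  1  0 ]
  [ 0  0   0    0  0  1 ]
ρ1 := ρ1 − 1/3·ρ2
  [ 1  3  -1  0  0  0 ]
  [ 0  0   0  1  0  0 ]
  [ 0  0   0  0  1  0 ]
  [ 0  0   0  0  0  1 ]

[[1, 3, -1, 0, 0, 0], [0, 0, 0, 1, 0, 0], [0, 0, 0, 0, 1, 0], [0, 0, 0, 0, 0, 1]]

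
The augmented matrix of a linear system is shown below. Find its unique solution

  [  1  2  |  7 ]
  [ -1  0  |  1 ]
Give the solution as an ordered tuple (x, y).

R2 := R2 + R1
  [ 1  2  |  7 ]
  [ 0  2  |  8 ]
R2 := 1/2·R2
  [ 1  2  |  7 ]
  [ 0  1  |  4 ]
R1 := R1 − 2·R2
  [ 1  0  |  -1 ]
  [ 0  1  |   4 ]
Reading off the last column: x = -1, y = 4.

(-1, 4)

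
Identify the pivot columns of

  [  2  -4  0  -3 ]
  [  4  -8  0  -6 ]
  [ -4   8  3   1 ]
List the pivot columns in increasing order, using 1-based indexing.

Multiply r1 by 1/2.
  [  1  -2  0  -3/2 ]
  [  4  -8  0    -6 ]
  [ -4   8  3     1 ]
Subtract 4 times r1 from r2.
  [  1  -2  0  -3/2 ]
  [  0   0  0     0 ]
  [ -4   8  3     1 ]
Add 4 times r1 to r3.
  [ 1  -2  0  -3/2 ]
  [ 0   0  0     0 ]
  [ 0   0  3    -5 ]
Swap r2 and r3.
  [ 1  -2  0  -3/2 ]
  [ 0   0  3    -5 ]
  [ 0   0  0     0 ]
Multiply r2 by 1/3.
  [ 1  -2  0  -3/2 ]
  [ 0   0  1  -5/3 ]
  [ 0   0  0     0 ]
Pivot columns are the columns containing a leading 1.

1, 3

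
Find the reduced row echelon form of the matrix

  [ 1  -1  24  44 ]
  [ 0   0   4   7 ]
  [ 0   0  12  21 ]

[[1, -1, 0, 2], [0, 0, 1, 7/4], [0, 0, 0, 0]]

ρ2 → 1/4·ρ2
  [ 1  -1  24   44 ]
  [ 0   0   1  7/4 ]
  [ 0   0  12   21 ]
ρ3 → ρ3 − 12·ρ2
  [ 1  -1  24   44 ]
  [ 0   0   1  7/4 ]
  [ 0   0   0    0 ]
ρ1 → ρ1 − 24·ρ2
  [ 1  -1  0    2 ]
  [ 0   0  1  7/4 ]
  [ 0   0  0    0 ]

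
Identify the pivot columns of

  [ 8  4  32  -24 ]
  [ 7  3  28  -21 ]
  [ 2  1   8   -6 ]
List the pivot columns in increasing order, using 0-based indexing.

Multiply r1 by 1/8.
  [ 1  1/2   4   -3 ]
  [ 7    3  28  -21 ]
  [ 2    1   8   -6 ]
Subtract 7 times r1 from r2.
  [ 1   1/2  4  -3 ]
  [ 0  -1/2  0   0 ]
  [ 2     1  8  -6 ]
Subtract 2 times r1 from r3.
  [ 1   1/2  4  -3 ]
  [ 0  -1/2  0   0 ]
  [ 0     0  0   0 ]
Multiply r2 by -2.
  [ 1  1/2  4  -3 ]
  [ 0    1  0   0 ]
  [ 0    0  0   0 ]
Subtract 1/2 times r2 from r1.
  [ 1  0  4  -3 ]
  [ 0  1  0   0 ]
  [ 0  0  0   0 ]
Pivot columns are the columns containing a leading 1.

0, 1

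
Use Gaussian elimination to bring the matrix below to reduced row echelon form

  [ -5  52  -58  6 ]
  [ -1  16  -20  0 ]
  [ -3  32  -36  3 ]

[[1, 0, -4, 0], [0, 1, -3/2, 0], [0, 0, 0, 1]]

ρ1 → -1/5·ρ1
  [  1  -52/5  58/5  -6/5 ]
  [ -1     16   -20     0 ]
  [ -3     32   -36     3 ]
ρ2 → ρ2 + ρ1
  [  1  -52/5   58/5  -6/5 ]
  [  0   28/5  -42/5  -6/5 ]
  [ -3     32    -36     3 ]
ρ3 → ρ3 + 3·ρ1
  [ 1  -52/5   58/5  -6/5 ]
  [ 0   28/5  -42/5  -6/5 ]
  [ 0    4/5   -6/5  -3/5 ]
ρ2 → 5/28·ρ2
  [ 1  -52/5  58/5   -6/5 ]
  [ 0      1  -3/2  -3/14 ]
  [ 0    4/5  -6/5   -3/5 ]
ρ3 → ρ3 − 4/5·ρ2
  [ 1  -52/5  58/5   -6/5 ]
  [ 0      1  -3/2  -3/14 ]
  [ 0      0     0   -3/7 ]
ρ3 → -7/3·ρ3
  [ 1  -52/5  58/5   -6/5 ]
  [ 0      1  -3/2  -3/14 ]
  [ 0      0     0      1 ]
ρ2 → ρ2 + 3/14·ρ3
  [ 1  -52/5  58/5  -6/5 ]
  [ 0      1  -3/2     0 ]
  [ 0      0     0     1 ]
ρ1 → ρ1 + 6/5·ρ3
  [ 1  -52/5  58/5  0 ]
  [ 0      1  -3/2  0 ]
  [ 0      0     0  1 ]
ρ1 → ρ1 + 52/5·ρ2
  [ 1  0    -4  0 ]
  [ 0  1  -3/2  0 ]
  [ 0  0     0  1 ]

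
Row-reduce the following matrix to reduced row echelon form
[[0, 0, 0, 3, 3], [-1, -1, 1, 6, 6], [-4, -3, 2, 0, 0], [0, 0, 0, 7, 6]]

[[1, 0, 1, 0, 0], [0, 1, -2, 0, 0], [0, 0, 0, 1, 0], [0, 0, 0, 0, 1]]

R1 <-> R2
R1 → -1·R1
R3 → R3 + 4·R1
R2 <-> R3
R3 → 1/3·R3
R4 → R4 − 7·R3
R4 → -1·R4
R3 → R3 − R4
R2 → R2 + 24·R4
R1 → R1 + 6·R4
R2 → R2 + 24·R3
R1 → R1 + 6·R3
R1 → R1 − R2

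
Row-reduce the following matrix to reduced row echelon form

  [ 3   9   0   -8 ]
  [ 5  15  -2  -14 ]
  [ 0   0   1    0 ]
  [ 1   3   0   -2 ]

ρ1 -> 1/3·ρ1
  [ 1   3   0  -8/3 ]
  [ 5  15  -2   -14 ]
  [ 0   0   1     0 ]
  [ 1   3   0    -2 ]
ρ2 -> ρ2 − 5·ρ1
  [ 1  3   0  -8/3 ]
  [ 0  0  -2  -2/3 ]
  [ 0  0   1     0 ]
  [ 1  3   0    -2 ]
ρ4 -> ρ4 − ρ1
  [ 1  3   0  -8/3 ]
  [ 0  0  -2  -2/3 ]
  [ 0  0   1     0 ]
  [ 0  0   0   2/3 ]
ρ2 -> -1/2·ρ2
  [ 1  3  0  -8/3 ]
  [ 0  0  1   1/3 ]
  [ 0  0  1     0 ]
  [ 0  0  0   2/3 ]
ρ3 -> ρ3 − ρ2
  [ 1  3  0  -8/3 ]
  [ 0  0  1   1/3 ]
  [ 0  0  0  -1/3 ]
  [ 0  0  0   2/3 ]
ρ3 -> -3·ρ3
  [ 1  3  0  -8/3 ]
  [ 0  0  1   1/3 ]
  [ 0  0  0     1 ]
  [ 0  0  0   2/3 ]
ρ4 -> ρ4 − 2/3·ρ3
  [ 1  3  0  -8/3 ]
  [ 0  0  1   1/3 ]
  [ 0  0  0     1 ]
  [ 0  0  0     0 ]
ρ2 -> ρ2 − 1/3·ρ3
  [ 1  3  0  -8/3 ]
  [ 0  0  1     0 ]
  [ 0  0  0     1 ]
  [ 0  0  0     0 ]
ρ1 -> ρ1 + 8/3·ρ3
  [ 1  3  0  0 ]
  [ 0  0  1  0 ]
  [ 0  0  0  1 ]
  [ 0  0  0  0 ]

[[1, 3, 0, 0], [0, 0, 1, 0], [0, 0, 0, 1], [0, 0, 0, 0]]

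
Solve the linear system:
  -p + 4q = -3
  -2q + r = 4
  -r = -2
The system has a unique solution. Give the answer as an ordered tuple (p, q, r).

(-1, -1, 2)

Form the augmented matrix and row-reduce:
  [ -1   4   0  |  -3 ]
  [  0  -2   1  |   4 ]
  [  0   0  -1  |  -2 ]
r1 -> -1·r1
  [ 1  -4   0  |   3 ]
  [ 0  -2   1  |   4 ]
  [ 0   0  -1  |  -2 ]
r2 -> -1/2·r2
  [ 1  -4     0  |   3 ]
  [ 0   1  -1/2  |  -2 ]
  [ 0   0    -1  |  -2 ]
r3 -> -1·r3
  [ 1  -4     0  |   3 ]
  [ 0   1  -1/2  |  -2 ]
  [ 0   0     1  |   2 ]
r2 -> r2 + 1/2·r3
  [ 1  -4  0  |   3 ]
  [ 0   1  0  |  -1 ]
  [ 0   0  1  |   2 ]
r1 -> r1 + 4·r2
  [ 1  0  0  |  -1 ]
  [ 0  1  0  |  -1 ]
  [ 0  0  1  |   2 ]
Reading off the last column: p = -1, q = -1, r = 2.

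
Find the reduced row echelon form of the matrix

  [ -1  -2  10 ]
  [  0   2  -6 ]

r1 ← -1·r1
  [ 1  2  -10 ]
  [ 0  2   -6 ]
r2 ← 1/2·r2
  [ 1  2  -10 ]
  [ 0  1   -3 ]
r1 ← r1 − 2·r2
  [ 1  0  -4 ]
  [ 0  1  -3 ]

[[1, 0, -4], [0, 1, -3]]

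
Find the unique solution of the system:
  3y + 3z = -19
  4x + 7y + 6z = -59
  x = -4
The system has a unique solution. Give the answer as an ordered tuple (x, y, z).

(-4, -5, -4/3)

Form the augmented matrix and row-reduce:
  [ 0  3  3  |  -19 ]
  [ 4  7  6  |  -59 ]
  [ 1  0  0  |   -4 ]
R1 ↔ R2
  [ 4  7  6  |  -59 ]
  [ 0  3  3  |  -19 ]
  [ 1  0  0  |   -4 ]
R1 -> 1/4·R1
  [ 1  7/4  3/2  |  -59/4 ]
  [ 0    3    3  |    -19 ]
  [ 1    0    0  |     -4 ]
R3 -> R3 − R1
  [ 1   7/4   3/2  |  -59/4 ]
  [ 0     3     3  |    -19 ]
  [ 0  -7/4  -3/2  |   43/4 ]
R2 -> 1/3·R2
  [ 1   7/4   3/2  |  -59/4 ]
  [ 0     1     1  |  -19/3 ]
  [ 0  -7/4  -3/2  |   43/4 ]
R3 -> R3 + 7/4·R2
  [ 1  7/4  3/2  |  -59/4 ]
  [ 0    1    1  |  -19/3 ]
  [ 0    0  1/4  |   -1/3 ]
R3 -> 4·R3
  [ 1  7/4  3/2  |  -59/4 ]
  [ 0    1    1  |  -19/3 ]
  [ 0    0    1  |   -4/3 ]
R2 -> R2 − R3
  [ 1  7/4  3/2  |  -59/4 ]
  [ 0    1    0  |     -5 ]
  [ 0    0    1  |   -4/3 ]
R1 -> R1 − 3/2·R3
  [ 1  7/4  0  |  -51/4 ]
  [ 0    1  0  |     -5 ]
  [ 0    0  1  |   -4/3 ]
R1 -> R1 − 7/4·R2
  [ 1  0  0  |    -4 ]
  [ 0  1  0  |    -5 ]
  [ 0  0  1  |  -4/3 ]
Reading off the last column: x = -4, y = -5, z = -4/3.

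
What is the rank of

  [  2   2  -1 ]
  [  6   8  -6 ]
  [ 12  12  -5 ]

rank = 3

R1 -> 1/2·R1
  [  1   1  -1/2 ]
  [  6   8    -6 ]
  [ 12  12    -5 ]
R2 -> R2 − 6·R1
  [  1   1  -1/2 ]
  [  0   2    -3 ]
  [ 12  12    -5 ]
R3 -> R3 − 12·R1
  [ 1  1  -1/2 ]
  [ 0  2    -3 ]
  [ 0  0     1 ]
R2 -> 1/2·R2
  [ 1  1  -1/2 ]
  [ 0  1  -3/2 ]
  [ 0  0     1 ]
R2 -> R2 + 3/2·R3
  [ 1  1  -1/2 ]
  [ 0  1     0 ]
  [ 0  0     1 ]
R1 -> R1 + 1/2·R3
  [ 1  1  0 ]
  [ 0  1  0 ]
  [ 0  0  1 ]
R1 -> R1 − R2
  [ 1  0  0 ]
  [ 0  1  0 ]
  [ 0  0  1 ]
The reduced form has 3 nonzero rows.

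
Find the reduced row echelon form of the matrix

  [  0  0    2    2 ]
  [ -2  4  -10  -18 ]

ρ1 <=> ρ2
  [ -2  4  -10  -18 ]
  [  0  0    2    2 ]
ρ1 ← -1/2·ρ1
  [ 1  -2  5  9 ]
  [ 0   0  2  2 ]
ρ2 ← 1/2·ρ2
  [ 1  -2  5  9 ]
  [ 0   0  1  1 ]
ρ1 ← ρ1 − 5·ρ2
  [ 1  -2  0  4 ]
  [ 0   0  1  1 ]

[[1, -2, 0, 4], [0, 0, 1, 1]]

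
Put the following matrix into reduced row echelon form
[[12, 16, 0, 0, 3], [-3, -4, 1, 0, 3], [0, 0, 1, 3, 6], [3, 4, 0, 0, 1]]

Multiply R1 by 1/12.
  [  1  4/3  0  0  1/4 ]
  [ -3   -4  1  0    3 ]
  [  0    0  1  3    6 ]
  [  3    4  0  0    1 ]
Add 3 times R1 to R2.
  [ 1  4/3  0  0   1/4 ]
  [ 0    0  1  0  15/4 ]
  [ 0    0  1  3     6 ]
  [ 3    4  0  0     1 ]
Subtract 3 times R1 from R4.
  [ 1  4/3  0  0   1/4 ]
  [ 0    0  1  0  15/4 ]
  [ 0    0  1  3     6 ]
  [ 0    0  0  0   1/4 ]
Subtract R2 from R3.
  [ 1  4/3  0  0   1/4 ]
  [ 0    0  1  0  15/4 ]
  [ 0    0  0  3   9/4 ]
  [ 0    0  0  0   1/4 ]
Multiply R3 by 1/3.
  [ 1  4/3  0  0   1/4 ]
  [ 0    0  1  0  15/4 ]
  [ 0    0  0  1   3/4 ]
  [ 0    0  0  0   1/4 ]
Multiply R4 by 4.
  [ 1  4/3  0  0   1/4 ]
  [ 0    0  1  0  15/4 ]
  [ 0    0  0  1   3/4 ]
  [ 0    0  0  0     1 ]
Subtract 3/4 times R4 from R3.
  [ 1  4/3  0  0   1/4 ]
  [ 0    0  1  0  15/4 ]
  [ 0    0  0  1     0 ]
  [ 0    0  0  0     1 ]
Subtract 15/4 times R4 from R2.
  [ 1  4/3  0  0  1/4 ]
  [ 0    0  1  0    0 ]
  [ 0    0  0  1    0 ]
  [ 0    0  0  0    1 ]
Subtract 1/4 times R4 from R1.
  [ 1  4/3  0  0  0 ]
  [ 0    0  1  0  0 ]
  [ 0    0  0  1  0 ]
  [ 0    0  0  0  1 ]

[[1, 4/3, 0, 0, 0], [0, 0, 1, 0, 0], [0, 0, 0, 1, 0], [0, 0, 0, 0, 1]]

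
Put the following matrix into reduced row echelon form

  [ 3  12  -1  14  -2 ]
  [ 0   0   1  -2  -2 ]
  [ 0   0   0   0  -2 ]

R1 -> 1/3·R1
R3 -> -1/2·R3
R2 -> R2 + 2·R3
R1 -> R1 + 2/3·R3
R1 -> R1 + 1/3·R2

[[1, 4, 0, 4, 0], [0, 0, 1, -2, 0], [0, 0, 0, 0, 1]]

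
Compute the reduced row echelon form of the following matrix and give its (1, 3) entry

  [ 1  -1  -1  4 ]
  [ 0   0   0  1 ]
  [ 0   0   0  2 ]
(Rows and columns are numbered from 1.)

-1

ρ3 := ρ3 − 2·ρ2
  [ 1  -1  -1  4 ]
  [ 0   0   0  1 ]
  [ 0   0   0  0 ]
ρ1 := ρ1 − 4·ρ2
  [ 1  -1  -1  0 ]
  [ 0   0   0  1 ]
  [ 0   0   0  0 ]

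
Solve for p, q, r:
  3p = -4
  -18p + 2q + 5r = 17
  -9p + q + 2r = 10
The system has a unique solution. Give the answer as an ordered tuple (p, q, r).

(-4/3, 4, -3)

Form the augmented matrix and row-reduce:
  [   3  0  0  |  -4 ]
  [ -18  2  5  |  17 ]
  [  -9  1  2  |  10 ]
Multiply R1 by 1/3.
  [   1  0  0  |  -4/3 ]
  [ -18  2  5  |    17 ]
  [  -9  1  2  |    10 ]
Add 18 times R1 to R2.
  [  1  0  0  |  -4/3 ]
  [  0  2  5  |    -7 ]
  [ -9  1  2  |    10 ]
Add 9 times R1 to R3.
  [ 1  0  0  |  -4/3 ]
  [ 0  2  5  |    -7 ]
  [ 0  1  2  |    -2 ]
Multiply R2 by 1/2.
  [ 1  0    0  |  -4/3 ]
  [ 0  1  5/2  |  -7/2 ]
  [ 0  1    2  |    -2 ]
Subtract R2 from R3.
  [ 1  0     0  |  -4/3 ]
  [ 0  1   5/2  |  -7/2 ]
  [ 0  0  -1/2  |   3/2 ]
Multiply R3 by -2.
  [ 1  0    0  |  -4/3 ]
  [ 0  1  5/2  |  -7/2 ]
  [ 0  0    1  |    -3 ]
Subtract 5/2 times R3 from R2.
  [ 1  0  0  |  -4/3 ]
  [ 0  1  0  |     4 ]
  [ 0  0  1  |    -3 ]
Reading off the last column: p = -4/3, q = 4, r = -3.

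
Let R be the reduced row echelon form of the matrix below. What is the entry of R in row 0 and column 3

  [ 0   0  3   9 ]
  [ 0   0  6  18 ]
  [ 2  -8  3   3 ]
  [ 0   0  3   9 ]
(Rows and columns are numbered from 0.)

-3

r1 <-> r3
  [ 2  -8  3   3 ]
  [ 0   0  6  18 ]
  [ 0   0  3   9 ]
  [ 0   0  3   9 ]
r1 ← 1/2·r1
  [ 1  -4  3/2  3/2 ]
  [ 0   0    6   18 ]
  [ 0   0    3    9 ]
  [ 0   0    3    9 ]
r2 ← 1/6·r2
  [ 1  -4  3/2  3/2 ]
  [ 0   0    1    3 ]
  [ 0   0    3    9 ]
  [ 0   0    3    9 ]
r3 ← r3 − 3·r2
  [ 1  -4  3/2  3/2 ]
  [ 0   0    1    3 ]
  [ 0   0    0    0 ]
  [ 0   0    3    9 ]
r4 ← r4 − 3·r2
  [ 1  -4  3/2  3/2 ]
  [ 0   0    1    3 ]
  [ 0   0    0    0 ]
  [ 0   0    0    0 ]
r1 ← r1 − 3/2·r2
  [ 1  -4  0  -3 ]
  [ 0   0  1   3 ]
  [ 0   0  0   0 ]
  [ 0   0  0   0 ]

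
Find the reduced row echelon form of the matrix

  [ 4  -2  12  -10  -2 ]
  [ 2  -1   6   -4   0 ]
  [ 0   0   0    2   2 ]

ρ1 ← 1/4·ρ1
  [ 1  -1/2  3  -5/2  -1/2 ]
  [ 2    -1  6    -4     0 ]
  [ 0     0  0     2     2 ]
ρ2 ← ρ2 − 2·ρ1
  [ 1  -1/2  3  -5/2  -1/2 ]
  [ 0     0  0     1     1 ]
  [ 0     0  0     2     2 ]
ρ3 ← ρ3 − 2·ρ2
  [ 1  -1/2  3  -5/2  -1/2 ]
  [ 0     0  0     1     1 ]
  [ 0     0  0     0     0 ]
ρ1 ← ρ1 + 5/2·ρ2
  [ 1  -1/2  3  0  2 ]
  [ 0     0  0  1  1 ]
  [ 0     0  0  0  0 ]

[[1, -1/2, 3, 0, 2], [0, 0, 0, 1, 1], [0, 0, 0, 0, 0]]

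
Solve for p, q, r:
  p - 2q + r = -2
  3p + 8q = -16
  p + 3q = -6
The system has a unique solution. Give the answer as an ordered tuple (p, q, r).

(0, -2, -6)

Form the augmented matrix and row-reduce:
  [ 1  -2  1  |   -2 ]
  [ 3   8  0  |  -16 ]
  [ 1   3  0  |   -6 ]
r2 → r2 − 3·r1
  [ 1  -2   1  |   -2 ]
  [ 0  14  -3  |  -10 ]
  [ 1   3   0  |   -6 ]
r3 → r3 − r1
  [ 1  -2   1  |   -2 ]
  [ 0  14  -3  |  -10 ]
  [ 0   5  -1  |   -4 ]
r2 → 1/14·r2
  [ 1  -2      1  |    -2 ]
  [ 0   1  -3/14  |  -5/7 ]
  [ 0   5     -1  |    -4 ]
r3 → r3 − 5·r2
  [ 1  -2      1  |    -2 ]
  [ 0   1  -3/14  |  -5/7 ]
  [ 0   0   1/14  |  -3/7 ]
r3 → 14·r3
  [ 1  -2      1  |    -2 ]
  [ 0   1  -3/14  |  -5/7 ]
  [ 0   0      1  |    -6 ]
r2 → r2 + 3/14·r3
  [ 1  -2  1  |  -2 ]
  [ 0   1  0  |  -2 ]
  [ 0   0  1  |  -6 ]
r1 → r1 − r3
  [ 1  -2  0  |   4 ]
  [ 0   1  0  |  -2 ]
  [ 0   0  1  |  -6 ]
r1 → r1 + 2·r2
  [ 1  0  0  |   0 ]
  [ 0  1  0  |  -2 ]
  [ 0  0  1  |  -6 ]
Reading off the last column: p = 0, q = -2, r = -6.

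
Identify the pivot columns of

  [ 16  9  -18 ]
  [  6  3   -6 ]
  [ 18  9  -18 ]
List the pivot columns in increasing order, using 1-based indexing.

Multiply R1 by 1/16.
  [  1  9/16  -9/8 ]
  [  6     3    -6 ]
  [ 18     9   -18 ]
Subtract 6 times R1 from R2.
  [  1  9/16  -9/8 ]
  [  0  -3/8   3/4 ]
  [ 18     9   -18 ]
Subtract 18 times R1 from R3.
  [ 1  9/16  -9/8 ]
  [ 0  -3/8   3/4 ]
  [ 0  -9/8   9/4 ]
Multiply R2 by -8/3.
  [ 1  9/16  -9/8 ]
  [ 0     1    -2 ]
  [ 0  -9/8   9/4 ]
Add 9/8 times R2 to R3.
  [ 1  9/16  -9/8 ]
  [ 0     1    -2 ]
  [ 0     0     0 ]
Subtract 9/16 times R2 from R1.
  [ 1  0   0 ]
  [ 0  1  -2 ]
  [ 0  0   0 ]
Pivot columns are the columns containing a leading 1.

1, 2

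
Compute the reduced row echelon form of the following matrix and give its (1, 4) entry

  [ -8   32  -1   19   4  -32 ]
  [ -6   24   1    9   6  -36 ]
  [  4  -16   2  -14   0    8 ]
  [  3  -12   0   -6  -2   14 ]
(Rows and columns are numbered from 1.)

ρ1 ← -1/8·ρ1
  [  1   -4  1/8  -19/8  -1/2    4 ]
  [ -6   24    1      9     6  -36 ]
  [  4  -16    2    -14     0    8 ]
  [  3  -12    0     -6    -2   14 ]
ρ2 ← ρ2 + 6·ρ1
  [ 1   -4  1/8  -19/8  -1/2    4 ]
  [ 0    0  7/4  -21/4     3  -12 ]
  [ 4  -16    2    -14     0    8 ]
  [ 3  -12    0     -6    -2   14 ]
ρ3 ← ρ3 − 4·ρ1
  [ 1   -4  1/8  -19/8  -1/2    4 ]
  [ 0    0  7/4  -21/4     3  -12 ]
  [ 0    0  3/2   -9/2     2   -8 ]
  [ 3  -12    0     -6    -2   14 ]
ρ4 ← ρ4 − 3·ρ1
  [ 1  -4   1/8  -19/8  -1/2    4 ]
  [ 0   0   7/4  -21/4     3  -12 ]
  [ 0   0   3/2   -9/2     2   -8 ]
  [ 0   0  -3/8    9/8  -1/2    2 ]
ρ2 ← 4/7·ρ2
  [ 1  -4   1/8  -19/8  -1/2      4 ]
  [ 0   0     1     -3  12/7  -48/7 ]
  [ 0   0   3/2   -9/2     2     -8 ]
  [ 0   0  -3/8    9/8  -1/2      2 ]
ρ3 ← ρ3 − 3/2·ρ2
  [ 1  -4   1/8  -19/8  -1/2      4 ]
  [ 0   0     1     -3  12/7  -48/7 ]
  [ 0   0     0      0  -4/7   16/7 ]
  [ 0   0  -3/8    9/8  -1/2      2 ]
ρ4 ← ρ4 + 3/8·ρ2
  [ 1  -4  1/8  -19/8  -1/2      4 ]
  [ 0   0    1     -3  12/7  -48/7 ]
  [ 0   0    0      0  -4/7   16/7 ]
  [ 0   0    0      0   1/7   -4/7 ]
ρ3 ← -7/4·ρ3
  [ 1  -4  1/8  -19/8  -1/2      4 ]
  [ 0   0    1     -3  12/7  -48/7 ]
  [ 0   0    0      0     1     -4 ]
  [ 0   0    0      0   1/7   -4/7 ]
ρ4 ← ρ4 − 1/7·ρ3
  [ 1  -4  1/8  -19/8  -1/2      4 ]
  [ 0   0    1     -3  12/7  -48/7 ]
  [ 0   0    0      0     1     -4 ]
  [ 0   0    0      0     0      0 ]
ρ2 ← ρ2 − 12/7·ρ3
  [ 1  -4  1/8  -19/8  -1/2   4 ]
  [ 0   0    1     -3     0   0 ]
  [ 0   0    0      0     1  -4 ]
  [ 0   0    0      0     0   0 ]
ρ1 ← ρ1 + 1/2·ρ3
  [ 1  -4  1/8  -19/8  0   2 ]
  [ 0   0    1     -3  0   0 ]
  [ 0   0    0      0  1  -4 ]
  [ 0   0    0      0  0   0 ]
ρ1 ← ρ1 − 1/8·ρ2
  [ 1  -4  0  -2  0   2 ]
  [ 0   0  1  -3  0   0 ]
  [ 0   0  0   0  1  -4 ]
  [ 0   0  0   0  0   0 ]

-2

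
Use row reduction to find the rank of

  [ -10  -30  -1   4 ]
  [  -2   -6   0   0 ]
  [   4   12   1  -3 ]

rank = 3

ρ1 ← -1/10·ρ1
  [  1   3  1/10  -2/5 ]
  [ -2  -6     0     0 ]
  [  4  12     1    -3 ]
ρ2 ← ρ2 + 2·ρ1
  [ 1   3  1/10  -2/5 ]
  [ 0   0   1/5  -4/5 ]
  [ 4  12     1    -3 ]
ρ3 ← ρ3 − 4·ρ1
  [ 1  3  1/10  -2/5 ]
  [ 0  0   1/5  -4/5 ]
  [ 0  0   3/5  -7/5 ]
ρ2 ← 5·ρ2
  [ 1  3  1/10  -2/5 ]
  [ 0  0     1    -4 ]
  [ 0  0   3/5  -7/5 ]
ρ3 ← ρ3 − 3/5·ρ2
  [ 1  3  1/10  -2/5 ]
  [ 0  0     1    -4 ]
  [ 0  0     0     1 ]
ρ2 ← ρ2 + 4·ρ3
  [ 1  3  1/10  -2/5 ]
  [ 0  0     1     0 ]
  [ 0  0     0     1 ]
ρ1 ← ρ1 + 2/5·ρ3
  [ 1  3  1/10  0 ]
  [ 0  0     1  0 ]
  [ 0  0     0  1 ]
ρ1 ← ρ1 − 1/10·ρ2
  [ 1  3  0  0 ]
  [ 0  0  1  0 ]
  [ 0  0  0  1 ]
The reduced form has 3 nonzero rows.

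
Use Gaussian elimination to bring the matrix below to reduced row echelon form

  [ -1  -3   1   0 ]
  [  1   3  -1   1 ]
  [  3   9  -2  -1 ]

R1 ← -1·R1
  [ 1  3  -1   0 ]
  [ 1  3  -1   1 ]
  [ 3  9  -2  -1 ]
R2 ← R2 − R1
  [ 1  3  -1   0 ]
  [ 0  0   0   1 ]
  [ 3  9  -2  -1 ]
R3 ← R3 − 3·R1
  [ 1  3  -1   0 ]
  [ 0  0   0   1 ]
  [ 0  0   1  -1 ]
R2 <-> R3
  [ 1  3  -1   0 ]
  [ 0  0   1  -1 ]
  [ 0  0   0   1 ]
R2 ← R2 + R3
  [ 1  3  -1  0 ]
  [ 0  0   1  0 ]
  [ 0  0   0  1 ]
R1 ← R1 + R2
  [ 1  3  0  0 ]
  [ 0  0  1  0 ]
  [ 0  0  0  1 ]

[[1, 3, 0, 0], [0, 0, 1, 0], [0, 0, 0, 1]]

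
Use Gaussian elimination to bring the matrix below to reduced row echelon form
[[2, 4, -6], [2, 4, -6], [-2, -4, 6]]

[[1, 2, -3], [0, 0, 0], [0, 0, 0]]

R1 := 1/2·R1
R2 := R2 − 2·R1
R3 := R3 + 2·R1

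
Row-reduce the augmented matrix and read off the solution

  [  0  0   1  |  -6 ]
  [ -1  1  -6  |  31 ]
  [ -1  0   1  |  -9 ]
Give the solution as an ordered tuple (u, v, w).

r1 ↔ r2
  [ -1  1  -6  |  31 ]
  [  0  0   1  |  -6 ]
  [ -1  0   1  |  -9 ]
r1 ← -1·r1
  [  1  -1  6  |  -31 ]
  [  0   0  1  |   -6 ]
  [ -1   0  1  |   -9 ]
r3 ← r3 + r1
  [ 1  -1  6  |  -31 ]
  [ 0   0  1  |   -6 ]
  [ 0  -1  7  |  -40 ]
r2 ↔ r3
  [ 1  -1  6  |  -31 ]
  [ 0  -1  7  |  -40 ]
  [ 0   0  1  |   -6 ]
r2 ← -1·r2
  [ 1  -1   6  |  -31 ]
  [ 0   1  -7  |   40 ]
  [ 0   0   1  |   -6 ]
r2 ← r2 + 7·r3
  [ 1  -1  6  |  -31 ]
  [ 0   1  0  |   -2 ]
  [ 0   0  1  |   -6 ]
r1 ← r1 − 6·r3
  [ 1  -1  0  |   5 ]
  [ 0   1  0  |  -2 ]
  [ 0   0  1  |  -6 ]
r1 ← r1 + r2
  [ 1  0  0  |   3 ]
  [ 0  1  0  |  -2 ]
  [ 0  0  1  |  -6 ]
Reading off the last column: u = 3, v = -2, w = -6.

(3, -2, -6)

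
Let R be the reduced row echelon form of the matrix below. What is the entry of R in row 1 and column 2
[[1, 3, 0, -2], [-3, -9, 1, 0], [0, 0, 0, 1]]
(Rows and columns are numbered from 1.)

Add 3 times R1 to R2.
  [ 1  3  0  -2 ]
  [ 0  0  1  -6 ]
  [ 0  0  0   1 ]
Add 6 times R3 to R2.
  [ 1  3  0  -2 ]
  [ 0  0  1   0 ]
  [ 0  0  0   1 ]
Add 2 times R3 to R1.
  [ 1  3  0  0 ]
  [ 0  0  1  0 ]
  [ 0  0  0  1 ]

3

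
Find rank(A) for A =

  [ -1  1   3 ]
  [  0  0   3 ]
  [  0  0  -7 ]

rank = 2

ρ1 := -1·ρ1
  [ 1  -1  -3 ]
  [ 0   0   3 ]
  [ 0   0  -7 ]
ρ2 := 1/3·ρ2
  [ 1  -1  -3 ]
  [ 0   0   1 ]
  [ 0   0  -7 ]
ρ3 := ρ3 + 7·ρ2
  [ 1  -1  -3 ]
  [ 0   0   1 ]
  [ 0   0   0 ]
ρ1 := ρ1 + 3·ρ2
  [ 1  -1  0 ]
  [ 0   0  1 ]
  [ 0   0  0 ]
The reduced form has 2 nonzero rows.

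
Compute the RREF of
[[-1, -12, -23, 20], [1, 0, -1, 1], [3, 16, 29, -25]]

R1 → -1·R1
  [ 1  12  23  -20 ]
  [ 1   0  -1    1 ]
  [ 3  16  29  -25 ]
R2 → R2 − R1
  [ 1   12   23  -20 ]
  [ 0  -12  -24   21 ]
  [ 3   16   29  -25 ]
R3 → R3 − 3·R1
  [ 1   12   23  -20 ]
  [ 0  -12  -24   21 ]
  [ 0  -20  -40   35 ]
R2 → -1/12·R2
  [ 1   12   23   -20 ]
  [ 0    1    2  -7/4 ]
  [ 0  -20  -40    35 ]
R3 → R3 + 20·R2
  [ 1  12  23   -20 ]
  [ 0   1   2  -7/4 ]
  [ 0   0   0     0 ]
R1 → R1 − 12·R2
  [ 1  0  -1     1 ]
  [ 0  1   2  -7/4 ]
  [ 0  0   0     0 ]

[[1, 0, -1, 1], [0, 1, 2, -7/4], [0, 0, 0, 0]]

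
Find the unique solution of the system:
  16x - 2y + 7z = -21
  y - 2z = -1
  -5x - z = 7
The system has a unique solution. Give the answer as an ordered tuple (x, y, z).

Form the augmented matrix and row-reduce:
  [ 16  -2   7  |  -21 ]
  [  0   1  -2  |   -1 ]
  [ -5   0  -1  |    7 ]
Multiply R1 by 1/16.
  [  1  -1/8  7/16  |  -21/16 ]
  [  0     1    -2  |      -1 ]
  [ -5     0    -1  |       7 ]
Add 5 times R1 to R3.
  [ 1  -1/8   7/16  |  -21/16 ]
  [ 0     1     -2  |      -1 ]
  [ 0  -5/8  19/16  |    7/16 ]
Add 5/8 times R2 to R3.
  [ 1  -1/8   7/16  |  -21/16 ]
  [ 0     1     -2  |      -1 ]
  [ 0     0  -1/16  |   -3/16 ]
Multiply R3 by -16.
  [ 1  -1/8  7/16  |  -21/16 ]
  [ 0     1    -2  |      -1 ]
  [ 0     0     1  |       3 ]
Add 2 times R3 to R2.
  [ 1  -1/8  7/16  |  -21/16 ]
  [ 0     1     0  |       5 ]
  [ 0     0     1  |       3 ]
Subtract 7/16 times R3 from R1.
  [ 1  -1/8  0  |  -21/8 ]
  [ 0     1  0  |      5 ]
  [ 0     0  1  |      3 ]
Add 1/8 times R2 to R1.
  [ 1  0  0  |  -2 ]
  [ 0  1  0  |   5 ]
  [ 0  0  1  |   3 ]
Reading off the last column: x = -2, y = 5, z = 3.

(-2, 5, 3)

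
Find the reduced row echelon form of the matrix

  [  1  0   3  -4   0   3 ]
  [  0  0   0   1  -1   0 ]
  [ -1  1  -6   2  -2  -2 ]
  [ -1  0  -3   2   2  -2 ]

R3 ← R3 + R1
  [  1  0   3  -4   0   3 ]
  [  0  0   0   1  -1   0 ]
  [  0  1  -3  -2  -2   1 ]
  [ -1  0  -3   2   2  -2 ]
R4 ← R4 + R1
  [ 1  0   3  -4   0  3 ]
  [ 0  0   0   1  -1  0 ]
  [ 0  1  -3  -2  -2  1 ]
  [ 0  0   0  -2   2  1 ]
R2 <-> R3
  [ 1  0   3  -4   0  3 ]
  [ 0  1  -3  -2  -2  1 ]
  [ 0  0   0   1  -1  0 ]
  [ 0  0   0  -2   2  1 ]
R4 ← R4 + 2·R3
  [ 1  0   3  -4   0  3 ]
  [ 0  1  -3  -2  -2  1 ]
  [ 0  0   0   1  -1  0 ]
  [ 0  0   0   0   0  1 ]
R2 ← R2 − R4
  [ 1  0   3  -4   0  3 ]
  [ 0  1  -3  -2  -2  0 ]
  [ 0  0   0   1  -1  0 ]
  [ 0  0   0   0   0  1 ]
R1 ← R1 − 3·R4
  [ 1  0   3  -4   0  0 ]
  [ 0  1  -3  -2  -2  0 ]
  [ 0  0   0   1  -1  0 ]
  [ 0  0   0   0   0  1 ]
R2 ← R2 + 2·R3
  [ 1  0   3  -4   0  0 ]
  [ 0  1  -3   0  -4  0 ]
  [ 0  0   0   1  -1  0 ]
  [ 0  0   0   0   0  1 ]
R1 ← R1 + 4·R3
  [ 1  0   3  0  -4  0 ]
  [ 0  1  -3  0  -4  0 ]
  [ 0  0   0  1  -1  0 ]
  [ 0  0   0  0   0  1 ]

[[1, 0, 3, 0, -4, 0], [0, 1, -3, 0, -4, 0], [0, 0, 0, 1, -1, 0], [0, 0, 0, 0, 0, 1]]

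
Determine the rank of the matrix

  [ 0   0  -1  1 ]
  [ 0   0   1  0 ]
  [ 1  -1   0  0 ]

Swap R1 and R3.
  [ 1  -1   0  0 ]
  [ 0   0   1  0 ]
  [ 0   0  -1  1 ]
Add R2 to R3.
  [ 1  -1  0  0 ]
  [ 0   0  1  0 ]
  [ 0   0  0  1 ]
The reduced form has 3 nonzero rows.

rank = 3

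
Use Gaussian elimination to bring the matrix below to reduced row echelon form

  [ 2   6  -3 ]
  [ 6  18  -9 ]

ρ1 := 1/2·ρ1
  [ 1   3  -3/2 ]
  [ 6  18    -9 ]
ρ2 := ρ2 − 6·ρ1
  [ 1  3  -3/2 ]
  [ 0  0     0 ]

[[1, 3, -3/2], [0, 0, 0]]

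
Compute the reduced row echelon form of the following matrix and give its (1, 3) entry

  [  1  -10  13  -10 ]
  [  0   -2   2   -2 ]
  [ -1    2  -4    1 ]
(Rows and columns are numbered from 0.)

0

ρ3 -> ρ3 + ρ1
  [ 1  -10  13  -10 ]
  [ 0   -2   2   -2 ]
  [ 0   -8   9   -9 ]
ρ2 -> -1/2·ρ2
  [ 1  -10  13  -10 ]
  [ 0    1  -1    1 ]
  [ 0   -8   9   -9 ]
ρ3 -> ρ3 + 8·ρ2
  [ 1  -10  13  -10 ]
  [ 0    1  -1    1 ]
  [ 0    0   1   -1 ]
ρ2 -> ρ2 + ρ3
  [ 1  -10  13  -10 ]
  [ 0    1   0    0 ]
  [ 0    0   1   -1 ]
ρ1 -> ρ1 − 13·ρ3
  [ 1  -10  0   3 ]
  [ 0    1  0   0 ]
  [ 0    0  1  -1 ]
ρ1 -> ρ1 + 10·ρ2
  [ 1  0  0   3 ]
  [ 0  1  0   0 ]
  [ 0  0  1  -1 ]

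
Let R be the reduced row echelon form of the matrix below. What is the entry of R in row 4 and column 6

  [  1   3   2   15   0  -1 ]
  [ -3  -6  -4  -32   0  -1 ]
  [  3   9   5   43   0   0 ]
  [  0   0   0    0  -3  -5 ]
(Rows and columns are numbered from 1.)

5/3

R2 → R2 + 3·R1
  [ 1  3  2  15   0  -1 ]
  [ 0  3  2  13   0  -4 ]
  [ 3  9  5  43   0   0 ]
  [ 0  0  0   0  -3  -5 ]
R3 → R3 − 3·R1
  [ 1  3   2  15   0  -1 ]
  [ 0  3   2  13   0  -4 ]
  [ 0  0  -1  -2   0   3 ]
  [ 0  0   0   0  -3  -5 ]
R2 → 1/3·R2
  [ 1  3    2    15   0    -1 ]
  [ 0  1  2/3  13/3   0  -4/3 ]
  [ 0  0   -1    -2   0     3 ]
  [ 0  0    0     0  -3    -5 ]
R3 → -1·R3
  [ 1  3    2    15   0    -1 ]
  [ 0  1  2/3  13/3   0  -4/3 ]
  [ 0  0    1     2   0    -3 ]
  [ 0  0    0     0  -3    -5 ]
R4 → -1/3·R4
  [ 1  3    2    15  0    -1 ]
  [ 0  1  2/3  13/3  0  -4/3 ]
  [ 0  0    1     2  0    -3 ]
  [ 0  0    0     0  1   5/3 ]
R2 → R2 − 2/3·R3
  [ 1  3  2  15  0   -1 ]
  [ 0  1  0   3  0  2/3 ]
  [ 0  0  1   2  0   -3 ]
  [ 0  0  0   0  1  5/3 ]
R1 → R1 − 2·R3
  [ 1  3  0  11  0    5 ]
  [ 0  1  0   3  0  2/3 ]
  [ 0  0  1   2  0   -3 ]
  [ 0  0  0   0  1  5/3 ]
R1 → R1 − 3·R2
  [ 1  0  0  2  0    3 ]
  [ 0  1  0  3  0  2/3 ]
  [ 0  0  1  2  0   -3 ]
  [ 0  0  0  0  1  5/3 ]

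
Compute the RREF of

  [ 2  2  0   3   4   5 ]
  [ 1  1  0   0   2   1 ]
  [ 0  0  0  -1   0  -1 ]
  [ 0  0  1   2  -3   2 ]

[[1, 1, 0, 0, 2, 1], [0, 0, 1, 0, -3, 0], [0, 0, 0, 1, 0, 1], [0, 0, 0, 0, 0, 0]]

R1 ← 1/2·R1
  [ 1  1  0  3/2   2  5/2 ]
  [ 1  1  0    0   2    1 ]
  [ 0  0  0   -1   0   -1 ]
  [ 0  0  1    2  -3    2 ]
R2 ← R2 − R1
  [ 1  1  0   3/2   2   5/2 ]
  [ 0  0  0  -3/2   0  -3/2 ]
  [ 0  0  0    -1   0    -1 ]
  [ 0  0  1     2  -3     2 ]
R2 ↔ R4
  [ 1  1  0   3/2   2   5/2 ]
  [ 0  0  1     2  -3     2 ]
  [ 0  0  0    -1   0    -1 ]
  [ 0  0  0  -3/2   0  -3/2 ]
R3 ← -1·R3
  [ 1  1  0   3/2   2   5/2 ]
  [ 0  0  1     2  -3     2 ]
  [ 0  0  0     1   0     1 ]
  [ 0  0  0  -3/2   0  -3/2 ]
R4 ← R4 + 3/2·R3
  [ 1  1  0  3/2   2  5/2 ]
  [ 0  0  1    2  -3    2 ]
  [ 0  0  0    1   0    1 ]
  [ 0  0  0    0   0    0 ]
R2 ← R2 − 2·R3
  [ 1  1  0  3/2   2  5/2 ]
  [ 0  0  1    0  -3    0 ]
  [ 0  0  0    1   0    1 ]
  [ 0  0  0    0   0    0 ]
R1 ← R1 − 3/2·R3
  [ 1  1  0  0   2  1 ]
  [ 0  0  1  0  -3  0 ]
  [ 0  0  0  1   0  1 ]
  [ 0  0  0  0   0  0 ]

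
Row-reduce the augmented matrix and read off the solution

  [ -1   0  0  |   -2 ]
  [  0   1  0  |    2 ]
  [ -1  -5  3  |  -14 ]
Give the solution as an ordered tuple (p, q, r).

(2, 2, -2/3)

R1 ← -1·R1
  [  1   0  0  |    2 ]
  [  0   1  0  |    2 ]
  [ -1  -5  3  |  -14 ]
R3 ← R3 + R1
  [ 1   0  0  |    2 ]
  [ 0   1  0  |    2 ]
  [ 0  -5  3  |  -12 ]
R3 ← R3 + 5·R2
  [ 1  0  0  |   2 ]
  [ 0  1  0  |   2 ]
  [ 0  0  3  |  -2 ]
R3 ← 1/3·R3
  [ 1  0  0  |     2 ]
  [ 0  1  0  |     2 ]
  [ 0  0  1  |  -2/3 ]
Reading off the last column: p = 2, q = 2, r = -2/3.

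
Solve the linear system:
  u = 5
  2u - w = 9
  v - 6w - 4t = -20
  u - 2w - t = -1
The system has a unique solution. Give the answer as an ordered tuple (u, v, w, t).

Form the augmented matrix and row-reduce:
  [ 1  0   0   0  |    5 ]
  [ 2  0  -1   0  |    9 ]
  [ 0  1  -6  -4  |  -20 ]
  [ 1  0  -2  -1  |   -1 ]
ρ2 ← ρ2 − 2·ρ1
  [ 1  0   0   0  |    5 ]
  [ 0  0  -1   0  |   -1 ]
  [ 0  1  -6  -4  |  -20 ]
  [ 1  0  -2  -1  |   -1 ]
ρ4 ← ρ4 − ρ1
  [ 1  0   0   0  |    5 ]
  [ 0  0  -1   0  |   -1 ]
  [ 0  1  -6  -4  |  -20 ]
  [ 0  0  -2  -1  |   -6 ]
ρ2 ↔ ρ3
  [ 1  0   0   0  |    5 ]
  [ 0  1  -6  -4  |  -20 ]
  [ 0  0  -1   0  |   -1 ]
  [ 0  0  -2  -1  |   -6 ]
ρ3 ← -1·ρ3
  [ 1  0   0   0  |    5 ]
  [ 0  1  -6  -4  |  -20 ]
  [ 0  0   1   0  |    1 ]
  [ 0  0  -2  -1  |   -6 ]
ρ4 ← ρ4 + 2·ρ3
  [ 1  0   0   0  |    5 ]
  [ 0  1  -6  -4  |  -20 ]
  [ 0  0   1   0  |    1 ]
  [ 0  0   0  -1  |   -4 ]
ρ4 ← -1·ρ4
  [ 1  0   0   0  |    5 ]
  [ 0  1  -6  -4  |  -20 ]
  [ 0  0   1   0  |    1 ]
  [ 0  0   0   1  |    4 ]
ρ2 ← ρ2 + 4·ρ4
  [ 1  0   0  0  |   5 ]
  [ 0  1  -6  0  |  -4 ]
  [ 0  0   1  0  |   1 ]
  [ 0  0   0  1  |   4 ]
ρ2 ← ρ2 + 6·ρ3
  [ 1  0  0  0  |  5 ]
  [ 0  1  0  0  |  2 ]
  [ 0  0  1  0  |  1 ]
  [ 0  0  0  1  |  4 ]
Reading off the last column: u = 5, v = 2, w = 1, t = 4.

(5, 2, 1, 4)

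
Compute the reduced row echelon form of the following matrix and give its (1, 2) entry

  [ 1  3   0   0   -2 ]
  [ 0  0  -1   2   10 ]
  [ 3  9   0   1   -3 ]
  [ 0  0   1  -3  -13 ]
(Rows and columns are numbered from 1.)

3

Subtract 3 times R1 from R3.
  [ 1  3   0   0   -2 ]
  [ 0  0  -1   2   10 ]
  [ 0  0   0   1    3 ]
  [ 0  0   1  -3  -13 ]
Multiply R2 by -1.
  [ 1  3  0   0   -2 ]
  [ 0  0  1  -2  -10 ]
  [ 0  0  0   1    3 ]
  [ 0  0  1  -3  -13 ]
Subtract R2 from R4.
  [ 1  3  0   0   -2 ]
  [ 0  0  1  -2  -10 ]
  [ 0  0  0   1    3 ]
  [ 0  0  0  -1   -3 ]
Add R3 to R4.
  [ 1  3  0   0   -2 ]
  [ 0  0  1  -2  -10 ]
  [ 0  0  0   1    3 ]
  [ 0  0  0   0    0 ]
Add 2 times R3 to R2.
  [ 1  3  0  0  -2 ]
  [ 0  0  1  0  -4 ]
  [ 0  0  0  1   3 ]
  [ 0  0  0  0   0 ]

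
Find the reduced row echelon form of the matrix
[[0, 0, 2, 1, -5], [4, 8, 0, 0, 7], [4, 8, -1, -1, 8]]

[[1, 2, 0, 0, 7/4], [0, 0, 1, 0, -4], [0, 0, 0, 1, 3]]

R1 <-> R2
  [ 4  8   0   0   7 ]
  [ 0  0   2   1  -5 ]
  [ 4  8  -1  -1   8 ]
R1 -> 1/4·R1
  [ 1  2   0   0  7/4 ]
  [ 0  0   2   1   -5 ]
  [ 4  8  -1  -1    8 ]
R3 -> R3 − 4·R1
  [ 1  2   0   0  7/4 ]
  [ 0  0   2   1   -5 ]
  [ 0  0  -1  -1    1 ]
R2 -> 1/2·R2
  [ 1  2   0    0   7/4 ]
  [ 0  0   1  1/2  -5/2 ]
  [ 0  0  -1   -1     1 ]
R3 -> R3 + R2
  [ 1  2  0     0   7/4 ]
  [ 0  0  1   1/2  -5/2 ]
  [ 0  0  0  -1/2  -3/2 ]
R3 -> -2·R3
  [ 1  2  0    0   7/4 ]
  [ 0  0  1  1/2  -5/2 ]
  [ 0  0  0    1     3 ]
R2 -> R2 − 1/2·R3
  [ 1  2  0  0  7/4 ]
  [ 0  0  1  0   -4 ]
  [ 0  0  0  1    3 ]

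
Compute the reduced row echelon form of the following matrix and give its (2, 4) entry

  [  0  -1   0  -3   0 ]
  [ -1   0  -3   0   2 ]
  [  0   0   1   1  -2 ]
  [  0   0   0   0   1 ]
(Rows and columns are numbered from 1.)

r1 ↔ r2
  [ -1   0  -3   0   2 ]
  [  0  -1   0  -3   0 ]
  [  0   0   1   1  -2 ]
  [  0   0   0   0   1 ]
r1 ← -1·r1
  [ 1   0  3   0  -2 ]
  [ 0  -1  0  -3   0 ]
  [ 0   0  1   1  -2 ]
  [ 0   0  0   0   1 ]
r2 ← -1·r2
  [ 1  0  3  0  -2 ]
  [ 0  1  0  3   0 ]
  [ 0  0  1  1  -2 ]
  [ 0  0  0  0   1 ]
r3 ← r3 + 2·r4
  [ 1  0  3  0  -2 ]
  [ 0  1  0  3   0 ]
  [ 0  0  1  1   0 ]
  [ 0  0  0  0   1 ]
r1 ← r1 + 2·r4
  [ 1  0  3  0  0 ]
  [ 0  1  0  3  0 ]
  [ 0  0  1  1  0 ]
  [ 0  0  0  0  1 ]
r1 ← r1 − 3·r3
  [ 1  0  0  -3  0 ]
  [ 0  1  0   3  0 ]
  [ 0  0  1   1  0 ]
  [ 0  0  0   0  1 ]

3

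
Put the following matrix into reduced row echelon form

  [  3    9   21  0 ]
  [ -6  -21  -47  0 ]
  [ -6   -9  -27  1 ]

[[1, 0, 2, 0], [0, 1, 5/3, 0], [0, 0, 0, 1]]

R1 := 1/3·R1
R2 := R2 + 6·R1
R3 := R3 + 6·R1
R2 := -1/3·R2
R3 := R3 − 9·R2
R1 := R1 − 3·R2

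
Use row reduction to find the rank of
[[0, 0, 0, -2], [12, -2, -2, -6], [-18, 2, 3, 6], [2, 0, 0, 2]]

R1 <-> R2
  [  12  -2  -2  -6 ]
  [   0   0   0  -2 ]
  [ -18   2   3   6 ]
  [   2   0   0   2 ]
R1 → 1/12·R1
  [   1  -1/6  -1/6  -1/2 ]
  [   0     0     0    -2 ]
  [ -18     2     3     6 ]
  [   2     0     0     2 ]
R3 → R3 + 18·R1
  [ 1  -1/6  -1/6  -1/2 ]
  [ 0     0     0    -2 ]
  [ 0    -1     0    -3 ]
  [ 2     0     0     2 ]
R4 → R4 − 2·R1
  [ 1  -1/6  -1/6  -1/2 ]
  [ 0     0     0    -2 ]
  [ 0    -1     0    -3 ]
  [ 0   1/3   1/3     3 ]
R2 <-> R3
  [ 1  -1/6  -1/6  -1/2 ]
  [ 0    -1     0    -3 ]
  [ 0     0     0    -2 ]
  [ 0   1/3   1/3     3 ]
R2 → -1·R2
  [ 1  -1/6  -1/6  -1/2 ]
  [ 0     1     0     3 ]
  [ 0     0     0    -2 ]
  [ 0   1/3   1/3     3 ]
R4 → R4 − 1/3·R2
  [ 1  -1/6  -1/6  -1/2 ]
  [ 0     1     0     3 ]
  [ 0     0     0    -2 ]
  [ 0     0   1/3     2 ]
R3 <-> R4
  [ 1  -1/6  -1/6  -1/2 ]
  [ 0     1     0     3 ]
  [ 0     0   1/3     2 ]
  [ 0     0     0    -2 ]
R3 → 3·R3
  [ 1  -1/6  -1/6  -1/2 ]
  [ 0     1     0     3 ]
  [ 0     0     1     6 ]
  [ 0     0     0    -2 ]
R4 → -1/2·R4
  [ 1  -1/6  -1/6  -1/2 ]
  [ 0     1     0     3 ]
  [ 0     0     1     6 ]
  [ 0     0     0     1 ]
R3 → R3 − 6·R4
  [ 1  -1/6  -1/6  -1/2 ]
  [ 0     1     0     3 ]
  [ 0     0     1     0 ]
  [ 0     0     0     1 ]
R2 → R2 − 3·R4
  [ 1  -1/6  -1/6  -1/2 ]
  [ 0     1     0     0 ]
  [ 0     0     1     0 ]
  [ 0     0     0     1 ]
R1 → R1 + 1/2·R4
  [ 1  -1/6  -1/6  0 ]
  [ 0     1     0  0 ]
  [ 0     0     1  0 ]
  [ 0     0     0  1 ]
R1 → R1 + 1/6·R3
  [ 1  -1/6  0  0 ]
  [ 0     1  0  0 ]
  [ 0     0  1  0 ]
  [ 0     0  0  1 ]
R1 → R1 + 1/6·R2
  [ 1  0  0  0 ]
  [ 0  1  0  0 ]
  [ 0  0  1  0 ]
  [ 0  0  0  1 ]
The reduced form has 4 nonzero rows.

rank = 4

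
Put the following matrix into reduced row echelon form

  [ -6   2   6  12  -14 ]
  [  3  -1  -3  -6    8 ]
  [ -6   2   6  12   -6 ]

[[1, -1/3, -1, -2, 0], [0, 0, 0, 0, 1], [0, 0, 0, 0, 0]]

ρ1 -> -1/6·ρ1
ρ2 -> ρ2 − 3·ρ1
ρ3 -> ρ3 + 6·ρ1
ρ3 -> ρ3 − 8·ρ2
ρ1 -> ρ1 − 7/3·ρ2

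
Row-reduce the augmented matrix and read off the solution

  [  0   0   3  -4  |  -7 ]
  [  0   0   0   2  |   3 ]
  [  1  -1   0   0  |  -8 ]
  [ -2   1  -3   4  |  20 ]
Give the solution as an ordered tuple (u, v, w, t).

(-5, 3, -1/3, 3/2)

Swap R1 and R3.
Add 2 times R1 to R4.
Swap R2 and R4.
Multiply R2 by -1.
Multiply R3 by 1/3.
Multiply R4 by 1/2.
Add 4/3 times R4 to R3.
Add 4 times R4 to R2.
Subtract 3 times R3 from R2.
Add R2 to R1.
Reading off the last column: u = -5, v = 3, w = -1/3, t = 3/2.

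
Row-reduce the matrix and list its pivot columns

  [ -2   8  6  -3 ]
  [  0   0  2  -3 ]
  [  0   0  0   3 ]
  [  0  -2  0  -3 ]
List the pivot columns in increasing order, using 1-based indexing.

1, 2, 3, 4

Multiply ρ1 by -1/2.
Swap ρ2 and ρ4.
Multiply ρ2 by -1/2.
Swap ρ3 and ρ4.
Multiply ρ3 by 1/2.
Multiply ρ4 by 1/3.
Add 3/2 times ρ4 to ρ3.
Subtract 3/2 times ρ4 from ρ2.
Subtract 3/2 times ρ4 from ρ1.
Add 3 times ρ3 to ρ1.
Add 4 times ρ2 to ρ1.
Pivot columns are the columns containing a leading 1.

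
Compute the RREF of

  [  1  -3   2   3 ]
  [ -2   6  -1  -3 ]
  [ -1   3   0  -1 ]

ρ2 -> ρ2 + 2·ρ1
  [  1  -3  2   3 ]
  [  0   0  3   3 ]
  [ -1   3  0  -1 ]
ρ3 -> ρ3 + ρ1
  [ 1  -3  2  3 ]
  [ 0   0  3  3 ]
  [ 0   0  2  2 ]
ρ2 -> 1/3·ρ2
  [ 1  -3  2  3 ]
  [ 0   0  1  1 ]
  [ 0   0  2  2 ]
ρ3 -> ρ3 − 2·ρ2
  [ 1  -3  2  3 ]
  [ 0   0  1  1 ]
  [ 0   0  0  0 ]
ρ1 -> ρ1 − 2·ρ2
  [ 1  -3  0  1 ]
  [ 0   0  1  1 ]
  [ 0   0  0  0 ]

[[1, -3, 0, 1], [0, 0, 1, 1], [0, 0, 0, 0]]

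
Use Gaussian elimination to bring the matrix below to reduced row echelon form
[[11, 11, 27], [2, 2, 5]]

[[1, 1, 0], [0, 0, 1]]

r1 ← 1/11·r1
  [ 1  1  27/11 ]
  [ 2  2      5 ]
r2 ← r2 − 2·r1
  [ 1  1  27/11 ]
  [ 0  0   1/11 ]
r2 ← 11·r2
  [ 1  1  27/11 ]
  [ 0  0      1 ]
r1 ← r1 − 27/11·r2
  [ 1  1  0 ]
  [ 0  0  1 ]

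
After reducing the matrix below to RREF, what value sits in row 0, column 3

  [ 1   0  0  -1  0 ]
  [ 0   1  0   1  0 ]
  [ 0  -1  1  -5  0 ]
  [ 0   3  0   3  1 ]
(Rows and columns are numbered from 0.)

-1

R3 ← R3 + R2
  [ 1  0  0  -1  0 ]
  [ 0  1  0   1  0 ]
  [ 0  0  1  -4  0 ]
  [ 0  3  0   3  1 ]
R4 ← R4 − 3·R2
  [ 1  0  0  -1  0 ]
  [ 0  1  0   1  0 ]
  [ 0  0  1  -4  0 ]
  [ 0  0  0   0  1 ]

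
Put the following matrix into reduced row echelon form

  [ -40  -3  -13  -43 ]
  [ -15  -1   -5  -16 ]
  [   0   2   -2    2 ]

R1 := -1/40·R1
R2 := R2 + 15·R1
R2 := 8·R2
R3 := R3 − 2·R2
R1 := R1 − 3/40·R2

[[1, 0, 2/5, 1], [0, 1, -1, 1], [0, 0, 0, 0]]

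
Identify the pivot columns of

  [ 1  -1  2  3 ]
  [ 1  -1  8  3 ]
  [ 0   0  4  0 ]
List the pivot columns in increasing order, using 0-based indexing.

R2 → R2 − R1
  [ 1  -1  2  3 ]
  [ 0   0  6  0 ]
  [ 0   0  4  0 ]
R2 → 1/6·R2
  [ 1  -1  2  3 ]
  [ 0   0  1  0 ]
  [ 0   0  4  0 ]
R3 → R3 − 4·R2
  [ 1  -1  2  3 ]
  [ 0   0  1  0 ]
  [ 0   0  0  0 ]
R1 → R1 − 2·R2
  [ 1  -1  0  3 ]
  [ 0   0  1  0 ]
  [ 0   0  0  0 ]
Pivot columns are the columns containing a leading 1.

0, 2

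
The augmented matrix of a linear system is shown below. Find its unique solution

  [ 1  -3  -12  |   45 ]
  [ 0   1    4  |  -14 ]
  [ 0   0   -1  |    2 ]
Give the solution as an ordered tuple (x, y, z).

R3 := -1·R3
  [ 1  -3  -12  |   45 ]
  [ 0   1    4  |  -14 ]
  [ 0   0    1  |   -2 ]
R2 := R2 − 4·R3
  [ 1  -3  -12  |  45 ]
  [ 0   1    0  |  -6 ]
  [ 0   0    1  |  -2 ]
R1 := R1 + 12·R3
  [ 1  -3  0  |  21 ]
  [ 0   1  0  |  -6 ]
  [ 0   0  1  |  -2 ]
R1 := R1 + 3·R2
  [ 1  0  0  |   3 ]
  [ 0  1  0  |  -6 ]
  [ 0  0  1  |  -2 ]
Reading off the last column: x = 3, y = -6, z = -2.

(3, -6, -2)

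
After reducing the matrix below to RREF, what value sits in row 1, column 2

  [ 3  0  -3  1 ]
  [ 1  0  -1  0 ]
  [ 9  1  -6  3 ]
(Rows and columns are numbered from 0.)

Multiply R1 by 1/3.
  [ 1  0  -1  1/3 ]
  [ 1  0  -1    0 ]
  [ 9  1  -6    3 ]
Subtract R1 from R2.
  [ 1  0  -1   1/3 ]
  [ 0  0   0  -1/3 ]
  [ 9  1  -6     3 ]
Subtract 9 times R1 from R3.
  [ 1  0  -1   1/3 ]
  [ 0  0   0  -1/3 ]
  [ 0  1   3     0 ]
Swap R2 and R3.
  [ 1  0  -1   1/3 ]
  [ 0  1   3     0 ]
  [ 0  0   0  -1/3 ]
Multiply R3 by -3.
  [ 1  0  -1  1/3 ]
  [ 0  1   3    0 ]
  [ 0  0   0    1 ]
Subtract 1/3 times R3 from R1.
  [ 1  0  -1  0 ]
  [ 0  1   3  0 ]
  [ 0  0   0  1 ]

3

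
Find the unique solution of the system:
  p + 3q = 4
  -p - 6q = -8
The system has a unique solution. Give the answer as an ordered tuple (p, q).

(0, 4/3)

Form the augmented matrix and row-reduce:
  [  1   3  |   4 ]
  [ -1  -6  |  -8 ]
Add R1 to R2.
Multiply R2 by -1/3.
Subtract 3 times R2 from R1.
Reading off the last column: p = 0, q = 4/3.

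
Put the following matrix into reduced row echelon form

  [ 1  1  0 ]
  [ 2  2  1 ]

Subtract 2 times ρ1 from ρ2.
  [ 1  1  0 ]
  [ 0  0  1 ]

[[1, 1, 0], [0, 0, 1]]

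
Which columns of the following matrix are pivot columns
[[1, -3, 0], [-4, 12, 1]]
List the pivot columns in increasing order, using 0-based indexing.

0, 2

R2 → R2 + 4·R1
  [ 1  -3  0 ]
  [ 0   0  1 ]
Pivot columns are the columns containing a leading 1.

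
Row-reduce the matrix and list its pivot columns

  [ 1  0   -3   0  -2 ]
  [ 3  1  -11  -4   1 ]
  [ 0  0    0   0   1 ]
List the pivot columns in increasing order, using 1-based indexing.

1, 2, 5

Subtract 3 times R1 from R2.
  [ 1  0  -3   0  -2 ]
  [ 0  1  -2  -4   7 ]
  [ 0  0   0   0   1 ]
Subtract 7 times R3 from R2.
  [ 1  0  -3   0  -2 ]
  [ 0  1  -2  -4   0 ]
  [ 0  0   0   0   1 ]
Add 2 times R3 to R1.
  [ 1  0  -3   0  0 ]
  [ 0  1  -2  -4  0 ]
  [ 0  0   0   0  1 ]
Pivot columns are the columns containing a leading 1.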